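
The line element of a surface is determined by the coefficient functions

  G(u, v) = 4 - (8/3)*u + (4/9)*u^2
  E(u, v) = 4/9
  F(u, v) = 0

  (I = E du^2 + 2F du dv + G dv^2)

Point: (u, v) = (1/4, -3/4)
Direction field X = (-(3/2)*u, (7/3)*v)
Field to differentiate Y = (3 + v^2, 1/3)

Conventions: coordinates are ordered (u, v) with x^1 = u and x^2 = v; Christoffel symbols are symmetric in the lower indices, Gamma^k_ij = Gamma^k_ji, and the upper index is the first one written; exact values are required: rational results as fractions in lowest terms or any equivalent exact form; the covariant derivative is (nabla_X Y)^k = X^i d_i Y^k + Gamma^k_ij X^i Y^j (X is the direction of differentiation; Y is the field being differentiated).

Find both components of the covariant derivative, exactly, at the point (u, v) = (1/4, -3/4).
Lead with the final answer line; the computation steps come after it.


Answer: (nabla_X Y)^u = 49/48, (nabla_X Y)^v = 37/16

E = 4/9, F = 0, G = 121/36 at the point
E_u = 0, E_v = 0, F_u = 0, F_v = 0, G_u = -22/9, G_v = 0
EG - F^2 = 121/81;  g^inv = (81/121) * [[121/36, 0], [0, 4/9]]
first-kind symbols [ij,l] = (1/2)(d_i g_jl + d_j g_il - d_l g_ij): [uu,u] = E_u/2 = 0, [uu,v] = F_u - E_v/2 = 0, [uv,u] = E_v/2 = 0, [uv,v] = G_u/2 = -11/9, [vv,u] = F_v - G_u/2 = 11/9, [vv,v] = G_v/2 = 0
Gamma^u_ij = (G*[ij,u] - F*[ij,v])/(EG - F^2), Gamma^v_ij = (E*[ij,v] - F*[ij,u])/(EG - F^2)
Gamma_uuu = 0, Gamma_uuv = 0, Gamma_uvv = 11/4, Gamma_vuu = 0, Gamma_vuv = -4/11, Gamma_vvv = 0
X = (-3/8, -7/4), Y = (57/16, 1/3) at the point


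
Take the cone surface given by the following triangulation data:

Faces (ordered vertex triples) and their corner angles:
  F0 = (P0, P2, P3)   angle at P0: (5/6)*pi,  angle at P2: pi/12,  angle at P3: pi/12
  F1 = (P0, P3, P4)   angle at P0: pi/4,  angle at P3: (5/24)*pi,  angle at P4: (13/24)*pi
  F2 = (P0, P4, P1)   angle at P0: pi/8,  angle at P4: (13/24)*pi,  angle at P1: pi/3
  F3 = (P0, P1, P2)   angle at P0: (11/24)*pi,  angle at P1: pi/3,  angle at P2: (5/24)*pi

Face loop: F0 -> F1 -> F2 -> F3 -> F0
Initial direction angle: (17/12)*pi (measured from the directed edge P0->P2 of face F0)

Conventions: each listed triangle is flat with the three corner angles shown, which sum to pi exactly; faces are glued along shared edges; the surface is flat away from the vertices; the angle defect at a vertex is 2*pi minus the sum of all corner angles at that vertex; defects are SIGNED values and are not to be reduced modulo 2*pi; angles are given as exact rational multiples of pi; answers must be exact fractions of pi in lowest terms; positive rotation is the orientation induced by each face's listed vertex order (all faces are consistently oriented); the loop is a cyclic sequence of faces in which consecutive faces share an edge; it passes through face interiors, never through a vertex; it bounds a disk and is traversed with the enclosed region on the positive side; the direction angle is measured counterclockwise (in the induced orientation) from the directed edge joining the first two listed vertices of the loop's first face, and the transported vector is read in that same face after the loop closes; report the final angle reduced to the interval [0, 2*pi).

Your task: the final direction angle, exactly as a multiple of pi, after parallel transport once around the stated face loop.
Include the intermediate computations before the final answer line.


enclosed vertex P0: corner angles sum to (5/3)*pi, defect = 2*pi - (5/3)*pi = pi/3
by Gauss-Bonnet the loop rotates the vector by the enclosed defect sum (positive orientation, mod 2*pi)
final angle = (17/12)*pi + pi/3 = (7/4)*pi (mod 2*pi)

Answer: final direction angle = (7/4)*pi


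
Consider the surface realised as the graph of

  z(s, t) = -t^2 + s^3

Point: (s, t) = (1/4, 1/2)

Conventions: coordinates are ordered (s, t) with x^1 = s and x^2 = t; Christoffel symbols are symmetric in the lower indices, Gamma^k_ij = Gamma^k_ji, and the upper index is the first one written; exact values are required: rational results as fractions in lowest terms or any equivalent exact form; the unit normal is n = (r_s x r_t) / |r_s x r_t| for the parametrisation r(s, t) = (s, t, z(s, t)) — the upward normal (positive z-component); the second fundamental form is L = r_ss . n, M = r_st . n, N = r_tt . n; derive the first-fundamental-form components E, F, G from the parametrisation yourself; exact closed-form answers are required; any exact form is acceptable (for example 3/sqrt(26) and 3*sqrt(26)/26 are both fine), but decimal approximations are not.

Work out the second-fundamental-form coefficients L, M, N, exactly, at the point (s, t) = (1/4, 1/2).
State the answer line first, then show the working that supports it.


Answer: L = 24*sqrt(521)/521, M = 0, N = -32*sqrt(521)/521

z_s = 3/16, z_t = -1, z_ss = 3/2, z_st = 0, z_tt = -2
E = 265/256, F = -3/16, G = 2; answer radicand W^2 = 521/256
unnormalised second-form numerators: l = 3/2, m = 0, n = -2; L = l/sqrt(521/256), and similarly M = m/sqrt(W^2), N = n/sqrt(W^2)


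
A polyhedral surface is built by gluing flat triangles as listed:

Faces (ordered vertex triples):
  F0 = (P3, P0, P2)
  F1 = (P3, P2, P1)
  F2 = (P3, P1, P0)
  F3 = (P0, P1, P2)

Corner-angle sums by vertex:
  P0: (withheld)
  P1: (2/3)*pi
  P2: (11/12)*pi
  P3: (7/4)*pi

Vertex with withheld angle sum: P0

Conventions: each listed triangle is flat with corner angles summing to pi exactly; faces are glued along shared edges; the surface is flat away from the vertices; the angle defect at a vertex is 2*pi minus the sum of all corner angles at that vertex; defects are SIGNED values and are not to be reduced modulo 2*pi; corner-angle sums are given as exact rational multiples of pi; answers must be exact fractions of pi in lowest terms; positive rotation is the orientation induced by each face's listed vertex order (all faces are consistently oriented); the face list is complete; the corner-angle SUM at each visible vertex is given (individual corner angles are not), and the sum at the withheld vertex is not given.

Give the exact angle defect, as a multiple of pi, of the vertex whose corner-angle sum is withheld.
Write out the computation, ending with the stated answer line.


V = 4, E = 6, F = 4; chi = V - E + F = 2
Gauss-Bonnet: total defect = 2*pi*chi = 4*pi; visible defects sum to (8/3)*pi

Answer: defect(P0) = (4/3)*pi


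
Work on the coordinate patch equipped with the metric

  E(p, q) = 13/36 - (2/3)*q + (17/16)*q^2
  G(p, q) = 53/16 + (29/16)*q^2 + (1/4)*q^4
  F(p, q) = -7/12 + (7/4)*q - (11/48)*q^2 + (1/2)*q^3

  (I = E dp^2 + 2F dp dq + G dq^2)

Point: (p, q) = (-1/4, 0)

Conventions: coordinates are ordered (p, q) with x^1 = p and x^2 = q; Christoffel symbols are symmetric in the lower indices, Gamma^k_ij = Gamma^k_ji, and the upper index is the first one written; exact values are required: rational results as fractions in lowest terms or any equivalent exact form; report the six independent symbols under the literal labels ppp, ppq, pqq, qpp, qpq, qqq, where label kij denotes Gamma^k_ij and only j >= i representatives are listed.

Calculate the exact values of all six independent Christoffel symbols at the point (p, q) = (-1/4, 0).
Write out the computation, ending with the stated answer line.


E = 13/36, F = -7/12, G = 53/16 at the point
E_p = 0, E_q = -2/3, F_p = 0, F_q = 7/4, G_p = 0, G_q = 0
EG - F^2 = 493/576;  g^inv = (576/493) * [[53/16, 7/12], [7/12, 13/36]]
first-kind symbols [ij,l] = (1/2)(d_i g_jl + d_j g_il - d_l g_ij): [pp,p] = E_p/2 = 0, [pp,q] = F_p - E_q/2 = 1/3, [pq,p] = E_q/2 = -1/3, [pq,q] = G_p/2 = 0, [qq,p] = F_q - G_p/2 = 7/4, [qq,q] = G_q/2 = 0
Gamma^p_ij = (G*[ij,p] - F*[ij,q])/(EG - F^2), Gamma^q_ij = (E*[ij,q] - F*[ij,p])/(EG - F^2)

Answer: Gamma_ppp = 112/493, Gamma_ppq = -636/493, Gamma_pqq = 3339/493, Gamma_qpp = 208/1479, Gamma_qpq = -112/493, Gamma_qqq = 588/493


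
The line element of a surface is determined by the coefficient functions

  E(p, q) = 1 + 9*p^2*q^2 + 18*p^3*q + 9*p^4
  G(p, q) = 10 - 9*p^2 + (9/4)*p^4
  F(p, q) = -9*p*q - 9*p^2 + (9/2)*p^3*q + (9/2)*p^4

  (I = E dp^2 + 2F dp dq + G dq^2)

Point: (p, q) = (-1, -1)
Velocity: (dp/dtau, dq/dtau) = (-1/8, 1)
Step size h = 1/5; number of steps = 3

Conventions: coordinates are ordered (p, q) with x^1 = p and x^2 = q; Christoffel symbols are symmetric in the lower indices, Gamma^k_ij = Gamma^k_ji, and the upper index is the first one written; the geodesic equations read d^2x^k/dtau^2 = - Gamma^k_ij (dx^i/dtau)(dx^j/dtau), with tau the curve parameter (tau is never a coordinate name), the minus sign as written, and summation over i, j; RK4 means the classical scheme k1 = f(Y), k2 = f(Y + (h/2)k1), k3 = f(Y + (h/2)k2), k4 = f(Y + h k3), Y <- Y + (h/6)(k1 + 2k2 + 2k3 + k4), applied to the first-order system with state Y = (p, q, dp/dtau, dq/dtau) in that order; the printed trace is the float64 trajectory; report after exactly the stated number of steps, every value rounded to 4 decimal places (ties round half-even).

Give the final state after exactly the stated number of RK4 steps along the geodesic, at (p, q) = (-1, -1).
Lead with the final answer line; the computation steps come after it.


Answer: p = -1.0965, q = -0.3946, dp/dtau = -0.2067, dq/dtau = 1.0204

f(Y) = (dp/dtau, dq/dtau, -Gamma^p_ij Y'^i Y'^j, -Gamma^q_ij Y'^i Y'^j) with the Gammas evaluated at the stage position; h = 0.200000; intermediate values shown to 6 dp
step 0: p = -1.0000, q = -1.0000, dp/dtau = -0.1250, dq/dtau = 1.0000
step 1:
  k1: at (p, q) = (-1.000000, -1.000000), (dp/dtau, dq/dtau) = (-0.125000, 1.000000); Gamma_ppp = -1.375796, Gamma_ppq = -0.458599, Gamma_pqq = 0.000000, Gamma_qpp = 0.343949, Gamma_qpq = 0.114650, Gamma_qqq = 0.000000; k1 = (-0.125000, 1.000000, -0.093153, 0.023288)
  k2: at (p, q) = (-1.012500, -0.900000), (dp/dtau, dq/dtau) = (-0.134315, 1.002329); Gamma_ppp = -1.382013, Gamma_ppq = -0.478389, Gamma_pqq = 0.000000, Gamma_qpp = 0.347873, Gamma_qpq = 0.120418, Gamma_qqq = 0.000000; k2 = (-0.134315, 1.002329, -0.103877, 0.026147)
  k3: at (p, q) = (-1.013432, -0.899767), (dp/dtau, dq/dtau) = (-0.135388, 1.002615); Gamma_ppp = -1.381619, Gamma_ppq = -0.478426, Gamma_pqq = 0.000000, Gamma_qpp = 0.346655, Gamma_qpq = 0.120039, Gamma_qqq = 0.000000; k3 = (-0.135388, 1.002615, -0.104560, 0.026235)
  k4: at (p, q) = (-1.027078, -0.799477), (dp/dtau, dq/dtau) = (-0.145912, 1.005247); Gamma_ppp = -1.389119, Gamma_ppq = -0.499971, Gamma_pqq = 0.000000, Gamma_qpp = 0.349910, Gamma_qpq = 0.125940, Gamma_qqq = 0.000000; k4 = (-0.145912, 1.005247, -0.117094, 0.029495)
  Y <- Y + (h/6)(k1 + 2k2 + 2k3 + k4): p = -1.0270, q = -0.7995, dp/dtau = -0.1459, dq/dtau = 1.0053
step 2:
  k1: at (p, q) = (-1.027011, -0.799496), (dp/dtau, dq/dtau) = (-0.145904, 1.005252); Gamma_ppp = -1.389145, Gamma_ppq = -0.499968, Gamma_pqq = 0.000000, Gamma_qpp = 0.350000, Gamma_qpq = 0.125969, Gamma_qqq = 0.000000; k1 = (-0.145904, 1.005252, -0.117089, 0.029501)
  k2: at (p, q) = (-1.041601, -0.698970), (dp/dtau, dq/dtau) = (-0.157613, 1.008202); Gamma_ppp = -1.398264, Gamma_ppq = -0.523488, Gamma_pqq = 0.000000, Gamma_qpp = 0.352874, Gamma_qpq = 0.132110, Gamma_qqq = 0.000000; k2 = (-0.157613, 1.008202, -0.131635, 0.033220)
  k3: at (p, q) = (-1.042772, -0.698675), (dp/dtau, dq/dtau) = (-0.159068, 1.008574); Gamma_ppp = -1.397853, Gamma_ppq = -0.523537, Gamma_pqq = 0.000000, Gamma_qpp = 0.351257, Gamma_qpq = 0.131556, Gamma_qqq = 0.000000; k3 = (-0.159068, 1.008574, -0.132614, 0.033324)
  k4: at (p, q) = (-1.058824, -0.597781), (dp/dtau, dq/dtau) = (-0.172427, 1.011916); Gamma_ppp = -1.408788, Gamma_ppq = -0.549327, Gamma_pqq = 0.000000, Gamma_qpp = 0.352946, Gamma_qpq = 0.137624, Gamma_qqq = 0.000000; k4 = (-0.172427, 1.011916, -0.149810, 0.037532)
  Y <- Y + (h/6)(k1 + 2k2 + 2k3 + k4): p = -1.0587, q = -0.5978, dp/dtau = -0.1724, dq/dtau = 1.0119
step 3:
  k1: at (p, q) = (-1.058734, -0.597805), (dp/dtau, dq/dtau) = (-0.172417, 1.011922); Gamma_ppp = -1.408816, Gamma_ppq = -0.549323, Gamma_pqq = 0.000000, Gamma_qpp = 0.353074, Gamma_qpq = 0.137670, Gamma_qqq = 0.000000; k1 = (-0.172417, 1.011922, -0.149803, 0.037543)
  k2: at (p, q) = (-1.075975, -0.496613), (dp/dtau, dq/dtau) = (-0.187398, 1.015677); Gamma_ppp = -1.422010, Gamma_ppq = -0.577690, Gamma_pqq = 0.000000, Gamma_qpp = 0.353924, Gamma_qpq = 0.143781, Gamma_qqq = 0.000000; k2 = (-0.187398, 1.015677, -0.169972, 0.042304)
  k3: at (p, q) = (-1.077473, -0.496237), (dp/dtau, dq/dtau) = (-0.189414, 1.016153); Gamma_ppp = -1.421580, Gamma_ppq = -0.577747, Gamma_pqq = 0.000000, Gamma_qpp = 0.351721, Gamma_qpq = 0.142944, Gamma_qqq = 0.000000; k3 = (-0.189414, 1.016153, -0.171399, 0.042407)
  k4: at (p, q) = (-1.096617, -0.394574), (dp/dtau, dq/dtau) = (-0.206697, 1.020404); Gamma_ppp = -1.437329, Gamma_ppq = -0.609087, Gamma_pqq = 0.000000, Gamma_qpp = 0.350455, Gamma_qpq = 0.148510, Gamma_qqq = 0.000000; k4 = (-0.206697, 1.020404, -0.195522, 0.047673)
  Y <- Y + (h/6)(k1 + 2k2 + 2k3 + k4): p = -1.0965, q = -0.3946, dp/dtau = -0.2067, dq/dtau = 1.0204


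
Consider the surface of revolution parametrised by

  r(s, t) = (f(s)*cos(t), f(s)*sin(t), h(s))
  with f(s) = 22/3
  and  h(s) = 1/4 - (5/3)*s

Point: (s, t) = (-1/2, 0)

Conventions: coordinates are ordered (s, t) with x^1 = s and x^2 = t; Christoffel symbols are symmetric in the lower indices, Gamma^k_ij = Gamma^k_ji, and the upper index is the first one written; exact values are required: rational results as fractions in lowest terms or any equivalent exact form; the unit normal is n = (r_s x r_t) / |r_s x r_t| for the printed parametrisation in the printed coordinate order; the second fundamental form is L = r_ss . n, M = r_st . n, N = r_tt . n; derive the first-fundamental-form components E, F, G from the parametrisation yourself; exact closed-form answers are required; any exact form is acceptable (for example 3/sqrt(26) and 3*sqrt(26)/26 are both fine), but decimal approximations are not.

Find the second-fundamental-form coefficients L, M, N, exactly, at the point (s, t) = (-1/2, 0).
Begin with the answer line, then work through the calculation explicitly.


Answer: L = 0, M = 0, N = -22/3

f = 22/3, f' = 0, f'' = 0, h' = -5/3, h'' = 0
E = 25/9, F = 0, G = 484/9; answer radicand W^2 = 25/9
unnormalised second-form numerators: l = 0, m = 0, n = -110/9; L = l/sqrt(25/9), and similarly M = m/sqrt(W^2), N = n/sqrt(W^2)


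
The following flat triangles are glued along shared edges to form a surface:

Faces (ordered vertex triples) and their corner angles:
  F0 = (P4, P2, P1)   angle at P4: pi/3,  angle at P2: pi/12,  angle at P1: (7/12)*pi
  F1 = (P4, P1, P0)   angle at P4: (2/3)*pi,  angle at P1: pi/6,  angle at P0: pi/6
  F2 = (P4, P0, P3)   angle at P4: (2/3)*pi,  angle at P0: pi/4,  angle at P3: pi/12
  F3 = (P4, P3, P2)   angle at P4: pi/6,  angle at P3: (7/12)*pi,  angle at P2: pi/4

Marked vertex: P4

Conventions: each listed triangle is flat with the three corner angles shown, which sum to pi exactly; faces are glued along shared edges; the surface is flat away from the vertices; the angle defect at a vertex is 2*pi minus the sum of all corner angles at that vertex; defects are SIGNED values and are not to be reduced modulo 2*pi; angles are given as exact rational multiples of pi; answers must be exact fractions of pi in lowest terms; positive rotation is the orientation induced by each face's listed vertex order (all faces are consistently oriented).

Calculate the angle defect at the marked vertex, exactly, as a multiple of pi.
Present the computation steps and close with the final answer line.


Sum of corner angles at P4: (11/6)*pi
defect = 2*pi - (11/6)*pi

Answer: defect(P4) = pi/6


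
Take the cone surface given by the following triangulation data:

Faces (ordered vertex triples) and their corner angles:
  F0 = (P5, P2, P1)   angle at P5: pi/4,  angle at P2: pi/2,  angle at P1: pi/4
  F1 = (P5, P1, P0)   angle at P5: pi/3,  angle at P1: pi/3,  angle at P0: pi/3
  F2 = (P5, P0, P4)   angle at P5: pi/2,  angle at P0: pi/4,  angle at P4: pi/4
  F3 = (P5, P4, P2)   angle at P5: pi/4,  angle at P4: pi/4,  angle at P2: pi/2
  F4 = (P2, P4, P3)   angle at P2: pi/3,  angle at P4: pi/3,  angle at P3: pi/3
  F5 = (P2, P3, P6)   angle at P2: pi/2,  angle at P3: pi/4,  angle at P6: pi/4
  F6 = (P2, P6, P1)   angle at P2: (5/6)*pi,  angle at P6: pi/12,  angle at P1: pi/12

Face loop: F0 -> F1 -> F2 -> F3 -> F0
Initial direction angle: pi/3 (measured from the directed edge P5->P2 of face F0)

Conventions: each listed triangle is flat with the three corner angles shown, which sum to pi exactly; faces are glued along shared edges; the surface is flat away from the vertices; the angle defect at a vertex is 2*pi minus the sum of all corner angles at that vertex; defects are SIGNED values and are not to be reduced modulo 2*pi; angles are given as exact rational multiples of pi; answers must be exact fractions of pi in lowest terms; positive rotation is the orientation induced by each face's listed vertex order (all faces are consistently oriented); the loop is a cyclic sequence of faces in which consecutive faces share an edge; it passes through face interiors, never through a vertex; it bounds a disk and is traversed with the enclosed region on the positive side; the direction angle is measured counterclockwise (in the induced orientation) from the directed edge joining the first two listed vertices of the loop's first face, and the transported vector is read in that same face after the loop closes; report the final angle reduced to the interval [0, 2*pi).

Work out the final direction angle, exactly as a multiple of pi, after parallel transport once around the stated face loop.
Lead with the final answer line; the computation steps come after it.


Answer: final direction angle = pi

enclosed vertex P5: corner angles sum to (4/3)*pi, defect = 2*pi - (4/3)*pi = (2/3)*pi
final direction = starting direction + enclosed defect total, reduced mod 2*pi (induced orientation)
final angle = pi/3 + (2/3)*pi = pi (mod 2*pi)


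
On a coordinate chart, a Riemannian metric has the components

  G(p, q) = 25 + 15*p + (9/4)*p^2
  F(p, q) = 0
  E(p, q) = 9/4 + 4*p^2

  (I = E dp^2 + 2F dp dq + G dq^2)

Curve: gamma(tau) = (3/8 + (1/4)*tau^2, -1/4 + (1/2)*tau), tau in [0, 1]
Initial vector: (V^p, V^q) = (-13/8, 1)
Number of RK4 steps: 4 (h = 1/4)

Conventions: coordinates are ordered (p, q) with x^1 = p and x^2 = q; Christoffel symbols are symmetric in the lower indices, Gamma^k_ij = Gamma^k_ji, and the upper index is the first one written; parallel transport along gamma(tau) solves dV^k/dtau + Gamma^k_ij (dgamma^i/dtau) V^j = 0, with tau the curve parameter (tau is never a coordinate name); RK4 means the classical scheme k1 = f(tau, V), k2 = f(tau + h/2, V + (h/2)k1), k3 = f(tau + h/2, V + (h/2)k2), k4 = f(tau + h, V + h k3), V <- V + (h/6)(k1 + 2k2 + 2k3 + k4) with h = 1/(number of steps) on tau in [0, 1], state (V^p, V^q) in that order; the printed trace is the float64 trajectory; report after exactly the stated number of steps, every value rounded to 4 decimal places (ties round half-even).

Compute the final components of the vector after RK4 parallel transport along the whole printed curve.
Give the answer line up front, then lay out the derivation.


Answer: V^p = -0.0924, V^q = 1.0428

gamma'(tau) = ((1/2)*tau, 1/2); f(tau, V)^k = -Gamma^k_ij(gamma(tau)) gamma'^i(tau) V^j; h = 1/4; intermediate values shown to 6 dp
curve data and Christoffel symbols at the stage parameters:
  tau = 0.000000: gamma = (0.375000, -0.250000), gamma' = (0.000000, 0.500000); Gamma_ppp = 0.533333, Gamma_ppq = 0.000000, Gamma_pqq = -2.966667, Gamma_qpp = 0.000000, Gamma_qpq = 0.269663, Gamma_qqq = 0.000000
  tau = 0.125000: gamma = (0.378906, -0.187500), gamma' = (0.062500, 0.500000); Gamma_ppp = 0.536641, Gamma_ppq = 0.000000, Gamma_pqq = -2.957405, Gamma_qpp = 0.000000, Gamma_qpq = 0.269379, Gamma_qqq = 0.000000
  tau = 0.250000: gamma = (0.390625, -0.125000), gamma' = (0.125000, 0.500000); Gamma_ppp = 0.546262, Gamma_ppq = 0.000000, Gamma_pqq = -2.929327, Gamma_qpp = 0.000000, Gamma_qpq = 0.268531, Gamma_qqq = 0.000000
  tau = 0.375000: gamma = (0.410156, -0.062500), gamma' = (0.187500, 0.500000); Gamma_ppp = 0.561298, Gamma_ppq = 0.000000, Gamma_pqq = -2.881664, Gamma_qpp = 0.000000, Gamma_qpq = 0.267130, Gamma_qqq = 0.000000
  tau = 0.500000: gamma = (0.437500, 0.000000), gamma' = (0.250000, 0.500000); Gamma_ppp = 0.580311, Gamma_ppq = 0.000000, Gamma_pqq = -2.813472, Gamma_qpp = 0.000000, Gamma_qpq = 0.265193, Gamma_qqq = 0.000000
  tau = 0.625000: gamma = (0.472656, 0.062500), gamma' = (0.312500, 0.500000); Gamma_ppp = 0.601417, Gamma_ppq = 0.000000, Gamma_pqq = -2.724085, Gamma_qpp = 0.000000, Gamma_qpq = 0.262744, Gamma_qqq = 0.000000
  tau = 0.750000: gamma = (0.515625, 0.125000), gamma' = (0.375000, 0.500000); Gamma_ppp = 0.622458, Gamma_ppq = 0.000000, Gamma_pqq = -2.613616, Gamma_qpp = 0.000000, Gamma_qpq = 0.259811, Gamma_qqq = 0.000000
  tau = 0.875000: gamma = (0.566406, 0.187500), gamma' = (0.437500, 0.500000); Gamma_ppp = 0.641227, Gamma_ppq = 0.000000, Gamma_pqq = -2.483373, Gamma_qpp = 0.000000, Gamma_qpq = 0.256427, Gamma_qqq = 0.000000
  tau = 1.000000: gamma = (0.625000, 0.250000), gamma' = (0.500000, 0.500000); Gamma_ppp = 0.655738, Gamma_ppq = 0.000000, Gamma_pqq = -2.336066, Gamma_qpp = 0.000000, Gamma_qpq = 0.252632, Gamma_qqq = 0.000000
step 0: V^p = -1.6250, V^q = 1.0000
step 1: k1 = (1.483333, 0.219101), k2 = (1.567484, 0.176600), k3 = (1.559276, 0.175272), k4 = (1.613184, 0.130805); V <- V + (h/6)(k1 + 2k2 + 2k3 + k4): V^p = -1.2354, V^q = 1.0439
step 2: k1 = (1.613323, 0.130834), k2 = (1.636446, 0.084968), k3 = (1.627882, 0.084869), k4 = (1.618530, 0.039233); V <- V + (h/6)(k1 + 2k2 + 2k3 + k4): V^p = -0.8287, V^q = 1.0651
step 3: k1 = (1.618602, 0.039269), k2 = (1.575181, -0.005567), k3 = (1.568568, -0.004394), k4 = (1.492408, -0.046954); V <- V + (h/6)(k1 + 2k2 + 2k3 + k4): V^p = -0.4371, V^q = 1.0640
step 4: k1 = (1.492466, -0.046879), k2 = (1.384160, -0.086583), k3 = (1.381795, -0.084290), k4 = (1.248220, -0.120157); V <- V + (h/6)(k1 + 2k2 + 2k3 + k4): V^p = -0.0924, V^q = 1.0428


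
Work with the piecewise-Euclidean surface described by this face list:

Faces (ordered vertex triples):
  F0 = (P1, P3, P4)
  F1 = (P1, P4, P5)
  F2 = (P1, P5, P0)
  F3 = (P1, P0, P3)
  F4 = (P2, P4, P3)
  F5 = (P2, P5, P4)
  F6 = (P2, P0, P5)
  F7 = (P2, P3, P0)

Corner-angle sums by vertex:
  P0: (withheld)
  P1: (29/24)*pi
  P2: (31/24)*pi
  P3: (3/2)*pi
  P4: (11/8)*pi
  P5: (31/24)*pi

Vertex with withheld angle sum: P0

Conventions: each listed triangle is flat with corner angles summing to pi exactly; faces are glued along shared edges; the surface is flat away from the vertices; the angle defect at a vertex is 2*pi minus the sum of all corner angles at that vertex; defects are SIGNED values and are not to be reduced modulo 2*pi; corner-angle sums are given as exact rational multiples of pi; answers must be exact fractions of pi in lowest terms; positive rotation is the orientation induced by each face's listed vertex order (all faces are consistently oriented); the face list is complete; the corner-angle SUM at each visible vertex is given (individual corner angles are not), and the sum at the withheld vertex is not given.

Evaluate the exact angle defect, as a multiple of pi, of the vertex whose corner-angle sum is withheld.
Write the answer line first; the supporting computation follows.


Answer: defect(P0) = (2/3)*pi

V = 6, E = 12, F = 8; chi = V - E + F = 2
Gauss-Bonnet: total defect = 2*pi*chi = 4*pi; visible defects sum to (10/3)*pi


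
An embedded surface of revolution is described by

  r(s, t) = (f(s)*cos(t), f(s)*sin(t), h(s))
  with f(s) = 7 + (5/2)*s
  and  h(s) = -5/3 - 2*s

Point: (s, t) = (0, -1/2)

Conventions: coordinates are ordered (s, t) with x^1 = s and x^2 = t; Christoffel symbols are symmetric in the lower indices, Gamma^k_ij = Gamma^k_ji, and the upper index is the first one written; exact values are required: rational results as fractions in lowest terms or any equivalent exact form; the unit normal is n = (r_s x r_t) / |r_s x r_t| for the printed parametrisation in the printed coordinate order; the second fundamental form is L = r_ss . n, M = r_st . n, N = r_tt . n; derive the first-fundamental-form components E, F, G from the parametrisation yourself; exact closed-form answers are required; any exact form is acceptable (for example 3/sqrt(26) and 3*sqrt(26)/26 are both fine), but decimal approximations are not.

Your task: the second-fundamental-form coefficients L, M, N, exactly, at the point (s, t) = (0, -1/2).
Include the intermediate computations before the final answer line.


f = 7, f' = 5/2, f'' = 0, h' = -2, h'' = 0
E = 41/4, F = 0, G = 49; answer radicand W^2 = 41/4
unnormalised second-form numerators: l = 0, m = 0, n = -14; L = l/sqrt(41/4), and similarly M = m/sqrt(W^2), N = n/sqrt(W^2)

Answer: L = 0, M = 0, N = -28*sqrt(41)/41


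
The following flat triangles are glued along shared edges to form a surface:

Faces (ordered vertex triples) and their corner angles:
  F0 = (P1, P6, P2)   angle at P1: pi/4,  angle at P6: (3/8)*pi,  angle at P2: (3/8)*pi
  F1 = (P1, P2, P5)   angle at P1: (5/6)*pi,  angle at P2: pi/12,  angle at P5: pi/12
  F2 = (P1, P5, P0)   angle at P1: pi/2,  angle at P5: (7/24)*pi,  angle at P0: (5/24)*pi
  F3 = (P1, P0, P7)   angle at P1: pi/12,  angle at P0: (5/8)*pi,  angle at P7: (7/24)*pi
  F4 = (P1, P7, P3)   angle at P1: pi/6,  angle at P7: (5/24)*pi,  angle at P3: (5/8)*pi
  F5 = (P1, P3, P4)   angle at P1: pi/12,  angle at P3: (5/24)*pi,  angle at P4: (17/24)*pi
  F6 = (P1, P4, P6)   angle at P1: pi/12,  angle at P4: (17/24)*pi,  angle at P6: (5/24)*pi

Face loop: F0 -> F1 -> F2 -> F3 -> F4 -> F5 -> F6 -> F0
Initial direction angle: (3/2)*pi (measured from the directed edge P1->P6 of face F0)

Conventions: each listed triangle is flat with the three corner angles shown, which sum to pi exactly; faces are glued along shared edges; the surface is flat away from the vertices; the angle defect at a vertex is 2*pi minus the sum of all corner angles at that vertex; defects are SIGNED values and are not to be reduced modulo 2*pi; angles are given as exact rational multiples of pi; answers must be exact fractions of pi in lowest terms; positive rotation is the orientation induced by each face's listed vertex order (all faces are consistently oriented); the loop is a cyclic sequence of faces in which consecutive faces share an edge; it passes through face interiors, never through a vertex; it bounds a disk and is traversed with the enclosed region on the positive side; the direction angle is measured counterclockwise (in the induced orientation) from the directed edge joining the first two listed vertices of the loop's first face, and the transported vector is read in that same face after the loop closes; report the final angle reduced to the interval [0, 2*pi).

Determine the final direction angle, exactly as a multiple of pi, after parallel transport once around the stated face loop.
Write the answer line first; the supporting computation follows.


Answer: final direction angle = (3/2)*pi

enclosed vertex P1: corner angles sum to 2*pi, defect = 2*pi - 2*pi = 0
summing the enclosed defects onto the initial angle, mod 2*pi in the induced orientation:
final angle = (3/2)*pi + 0 = (3/2)*pi (mod 2*pi)


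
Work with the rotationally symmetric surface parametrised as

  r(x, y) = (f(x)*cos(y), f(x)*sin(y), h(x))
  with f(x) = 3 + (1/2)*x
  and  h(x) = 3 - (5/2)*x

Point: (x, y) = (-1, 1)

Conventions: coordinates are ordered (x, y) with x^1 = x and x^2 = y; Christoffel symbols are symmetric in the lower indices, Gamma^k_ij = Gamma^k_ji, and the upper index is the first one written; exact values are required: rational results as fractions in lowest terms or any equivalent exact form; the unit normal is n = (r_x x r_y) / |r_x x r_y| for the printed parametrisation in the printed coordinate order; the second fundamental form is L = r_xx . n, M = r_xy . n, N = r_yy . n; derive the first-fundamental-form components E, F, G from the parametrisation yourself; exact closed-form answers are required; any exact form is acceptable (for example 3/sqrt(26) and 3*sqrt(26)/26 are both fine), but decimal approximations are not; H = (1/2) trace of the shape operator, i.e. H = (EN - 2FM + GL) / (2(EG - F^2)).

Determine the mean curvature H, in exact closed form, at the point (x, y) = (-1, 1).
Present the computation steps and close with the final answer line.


f = 5/2, f' = 1/2, f'' = 0, h' = -5/2, h'' = 0
E = 13/2, F = 0, G = 25/4; answer radicand W^2 = 13/2
unnormalised second-form numerators: l = 0, m = 0, n = -25/4; L = l/sqrt(13/2), and similarly M = m/sqrt(W^2), N = n/sqrt(W^2)
H = (E*n - 2*F*m + G*l) / (2*(EG - F^2)*sqrt(W^2)); E*n - 2*F*m + G*l = -325/8, EG - F^2 = 325/8, so H = (-1/2)/sqrt(13/2)

Answer: H = -sqrt(26)/26


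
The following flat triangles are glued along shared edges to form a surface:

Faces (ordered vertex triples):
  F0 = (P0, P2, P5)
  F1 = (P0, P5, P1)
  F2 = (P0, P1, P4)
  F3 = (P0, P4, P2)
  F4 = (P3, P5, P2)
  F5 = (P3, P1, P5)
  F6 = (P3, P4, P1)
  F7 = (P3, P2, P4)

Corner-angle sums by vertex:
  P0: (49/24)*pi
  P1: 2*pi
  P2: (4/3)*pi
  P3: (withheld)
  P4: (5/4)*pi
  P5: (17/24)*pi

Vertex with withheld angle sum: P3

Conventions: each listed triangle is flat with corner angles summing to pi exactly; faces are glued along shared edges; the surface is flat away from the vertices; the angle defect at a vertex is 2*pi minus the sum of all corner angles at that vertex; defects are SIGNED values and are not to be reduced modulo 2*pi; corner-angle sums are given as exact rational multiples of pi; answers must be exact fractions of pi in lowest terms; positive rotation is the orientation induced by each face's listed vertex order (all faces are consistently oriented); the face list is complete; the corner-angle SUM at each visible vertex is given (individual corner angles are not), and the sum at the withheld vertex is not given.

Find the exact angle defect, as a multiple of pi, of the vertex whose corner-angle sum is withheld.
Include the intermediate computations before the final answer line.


V = 6, E = 12, F = 8; chi = V - E + F = 2
Gauss-Bonnet: total defect = 2*pi*chi = 4*pi; visible defects sum to (8/3)*pi

Answer: defect(P3) = (4/3)*pi


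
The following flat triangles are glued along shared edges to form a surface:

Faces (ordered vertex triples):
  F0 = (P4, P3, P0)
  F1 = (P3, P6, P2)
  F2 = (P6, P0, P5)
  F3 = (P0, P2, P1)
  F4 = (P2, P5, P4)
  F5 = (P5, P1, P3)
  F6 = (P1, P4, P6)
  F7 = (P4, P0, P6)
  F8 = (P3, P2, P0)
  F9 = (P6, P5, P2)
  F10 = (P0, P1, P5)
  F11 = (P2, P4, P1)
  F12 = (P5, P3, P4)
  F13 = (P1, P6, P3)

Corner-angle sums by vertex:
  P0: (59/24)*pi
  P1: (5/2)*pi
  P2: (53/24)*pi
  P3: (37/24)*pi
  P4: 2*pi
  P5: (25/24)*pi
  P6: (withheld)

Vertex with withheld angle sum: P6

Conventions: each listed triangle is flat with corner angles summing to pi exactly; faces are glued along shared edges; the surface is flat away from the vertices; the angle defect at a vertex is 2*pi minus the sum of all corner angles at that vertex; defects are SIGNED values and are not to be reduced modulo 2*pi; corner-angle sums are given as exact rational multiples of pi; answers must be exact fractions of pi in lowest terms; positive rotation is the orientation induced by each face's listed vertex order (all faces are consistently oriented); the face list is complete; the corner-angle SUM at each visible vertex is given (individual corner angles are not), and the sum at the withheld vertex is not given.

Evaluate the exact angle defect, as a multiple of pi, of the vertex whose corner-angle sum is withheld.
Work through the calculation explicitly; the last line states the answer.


V = 7, E = 21, F = 14; chi = V - E + F = 0
Gauss-Bonnet: total defect = 2*pi*chi = 0; visible defects sum to pi/4

Answer: defect(P6) = -pi/4


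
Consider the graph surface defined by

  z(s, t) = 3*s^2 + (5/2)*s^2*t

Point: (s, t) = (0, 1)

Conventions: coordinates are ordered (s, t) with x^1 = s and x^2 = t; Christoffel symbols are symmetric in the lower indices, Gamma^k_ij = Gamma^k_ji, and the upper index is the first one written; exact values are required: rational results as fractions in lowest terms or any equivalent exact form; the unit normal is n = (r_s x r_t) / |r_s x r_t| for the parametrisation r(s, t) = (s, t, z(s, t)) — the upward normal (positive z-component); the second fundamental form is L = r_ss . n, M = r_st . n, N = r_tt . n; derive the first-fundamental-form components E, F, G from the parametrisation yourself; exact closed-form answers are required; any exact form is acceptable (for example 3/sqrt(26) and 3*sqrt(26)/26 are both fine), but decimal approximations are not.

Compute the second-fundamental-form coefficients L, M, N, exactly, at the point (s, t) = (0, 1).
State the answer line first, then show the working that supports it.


Answer: L = 11, M = 0, N = 0

z_s = 0, z_t = 0, z_ss = 11, z_st = 0, z_tt = 0
E = 1, F = 0, G = 1; answer radicand W^2 = 1
unnormalised second-form numerators: l = 11, m = 0, n = 0; L = l/sqrt(1), and similarly M = m/sqrt(W^2), N = n/sqrt(W^2)


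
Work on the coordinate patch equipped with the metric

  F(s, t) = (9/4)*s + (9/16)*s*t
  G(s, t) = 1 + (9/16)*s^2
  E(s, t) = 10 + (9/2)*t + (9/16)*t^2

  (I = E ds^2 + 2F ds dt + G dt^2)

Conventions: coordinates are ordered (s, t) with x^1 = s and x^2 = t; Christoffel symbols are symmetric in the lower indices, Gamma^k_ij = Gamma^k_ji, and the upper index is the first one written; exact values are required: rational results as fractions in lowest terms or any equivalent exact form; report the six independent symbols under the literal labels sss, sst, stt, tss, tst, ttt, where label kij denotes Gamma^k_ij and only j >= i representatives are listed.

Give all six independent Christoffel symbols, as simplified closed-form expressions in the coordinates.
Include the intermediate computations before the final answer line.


E = 10 + (9/2)*t + (9/16)*t^2; F = (9/4)*s + (9/16)*s*t; G = 1 + (9/16)*s^2
Gamma^k_ij = (1/2) g^{kl} (d_i g_jl + d_j g_il - d_l g_ij), with g^inv = (1/(EG-F^2)) [[G, -F], [-F, E]]
first partials: E_s = 0, E_t = 9/2 + (9/8)*t, F_s = 9/4 + (9/16)*t, F_t = (9/16)*s, G_s = (9/8)*s, G_t = 0
D = EG - F^2 = 10 + (9/2)*t + (9/16)*t^2 + (9/16)*s^2
expanded: Gamma^s_ss = (G E_s - 2F F_s + F E_t)/(2D), Gamma^s_st = (G E_t - F G_s)/(2D), Gamma^s_tt = (2G F_t - G G_s - F G_t)/(2D), Gamma^t_ss = (2E F_s - E E_t - F E_s)/(2D), Gamma^t_st = (E G_s - F E_t)/(2D), Gamma^t_tt = (E G_t - 2F F_t + F G_s)/(2D); substitute and cancel common factors

Answer: Gamma_sss = 0, Gamma_sst = (9*t + 36)/(9*s^2 + 9*t^2 + 72*t + 160), Gamma_stt = 0, Gamma_tss = 0, Gamma_tst = 9*s/(9*s^2 + 9*t^2 + 72*t + 160), Gamma_ttt = 0


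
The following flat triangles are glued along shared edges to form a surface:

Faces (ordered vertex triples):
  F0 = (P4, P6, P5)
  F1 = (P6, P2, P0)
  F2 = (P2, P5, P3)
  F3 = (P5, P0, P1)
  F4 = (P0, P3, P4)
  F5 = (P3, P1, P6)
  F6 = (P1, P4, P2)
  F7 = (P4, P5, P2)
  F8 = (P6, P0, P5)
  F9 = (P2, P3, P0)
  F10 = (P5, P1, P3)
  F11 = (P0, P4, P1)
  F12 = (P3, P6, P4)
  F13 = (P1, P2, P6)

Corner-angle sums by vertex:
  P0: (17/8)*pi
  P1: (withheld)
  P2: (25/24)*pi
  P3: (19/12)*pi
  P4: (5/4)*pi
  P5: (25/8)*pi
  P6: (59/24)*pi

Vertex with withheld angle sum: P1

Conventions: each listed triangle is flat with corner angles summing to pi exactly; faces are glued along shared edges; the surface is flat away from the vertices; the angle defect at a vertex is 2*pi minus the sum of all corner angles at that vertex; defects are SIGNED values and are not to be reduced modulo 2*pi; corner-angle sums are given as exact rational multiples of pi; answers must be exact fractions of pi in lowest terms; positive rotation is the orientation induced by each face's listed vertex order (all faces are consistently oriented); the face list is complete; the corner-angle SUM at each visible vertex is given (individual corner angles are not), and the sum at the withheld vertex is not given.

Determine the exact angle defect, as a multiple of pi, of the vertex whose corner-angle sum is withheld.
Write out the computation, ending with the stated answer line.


V = 7, E = 21, F = 14; chi = V - E + F = 0
Gauss-Bonnet: total defect = 2*pi*chi = 0; visible defects sum to (5/12)*pi

Answer: defect(P1) = (-5/12)*pi


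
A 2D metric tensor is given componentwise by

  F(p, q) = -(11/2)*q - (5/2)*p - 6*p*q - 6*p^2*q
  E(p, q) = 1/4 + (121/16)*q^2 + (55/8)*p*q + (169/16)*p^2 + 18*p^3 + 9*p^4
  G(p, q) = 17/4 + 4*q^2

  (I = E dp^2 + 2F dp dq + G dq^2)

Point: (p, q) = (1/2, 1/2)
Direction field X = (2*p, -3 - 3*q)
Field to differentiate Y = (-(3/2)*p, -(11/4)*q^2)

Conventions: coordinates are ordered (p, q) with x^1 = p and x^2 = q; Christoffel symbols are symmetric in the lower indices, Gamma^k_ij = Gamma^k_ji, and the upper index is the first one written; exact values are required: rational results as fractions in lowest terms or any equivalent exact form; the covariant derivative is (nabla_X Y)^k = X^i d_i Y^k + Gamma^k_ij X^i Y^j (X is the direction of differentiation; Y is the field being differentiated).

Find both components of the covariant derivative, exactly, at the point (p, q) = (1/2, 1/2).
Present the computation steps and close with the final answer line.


E = 149/16, F = -25/4, G = 21/4 at the point
E_p = 32, E_q = 11, F_p = -17/2, F_q = -10, G_p = 0, G_q = 4
EG - F^2 = 629/64;  g^inv = (64/629) * [[21/4, 25/4], [25/4, 149/16]]
first-kind symbols [ij,l] = (1/2)(d_i g_jl + d_j g_il - d_l g_ij): [pp,p] = E_p/2 = 16, [pp,q] = F_p - E_q/2 = -14, [pq,p] = E_q/2 = 11/2, [pq,q] = G_p/2 = 0, [qq,p] = F_q - G_p/2 = -10, [qq,q] = G_q/2 = 2
Gamma^p_ij = (G*[ij,p] - F*[ij,q])/(EG - F^2), Gamma^q_ij = (E*[ij,q] - F*[ij,p])/(EG - F^2)
Gamma_ppp = -224/629, Gamma_ppq = 1848/629, Gamma_pqq = -2560/629, Gamma_qpp = -1944/629, Gamma_qpq = 2200/629, Gamma_qqq = -2808/629
X = (1, -9/2), Y = (-3/4, -11/16) at the point

Answer: (nabla_X Y)^p = -3729/629, (nabla_X Y)^q = 51737/5032


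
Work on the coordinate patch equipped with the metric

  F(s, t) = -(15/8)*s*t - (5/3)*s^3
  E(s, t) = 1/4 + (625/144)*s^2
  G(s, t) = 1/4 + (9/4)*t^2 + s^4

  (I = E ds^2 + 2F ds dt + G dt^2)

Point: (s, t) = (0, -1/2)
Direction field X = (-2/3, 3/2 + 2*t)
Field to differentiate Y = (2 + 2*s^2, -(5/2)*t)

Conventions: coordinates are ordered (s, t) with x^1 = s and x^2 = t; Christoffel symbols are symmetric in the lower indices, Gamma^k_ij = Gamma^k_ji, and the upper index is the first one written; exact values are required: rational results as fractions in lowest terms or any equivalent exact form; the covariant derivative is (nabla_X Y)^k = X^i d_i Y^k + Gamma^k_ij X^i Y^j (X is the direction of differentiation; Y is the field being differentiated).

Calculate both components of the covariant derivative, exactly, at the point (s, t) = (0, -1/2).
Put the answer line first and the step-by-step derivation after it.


Answer: (nabla_X Y)^s = 0, (nabla_X Y)^t = -95/26

E = 1/4, F = 0, G = 13/16 at the point
E_s = 0, E_t = 0, F_s = 15/16, F_t = 0, G_s = 0, G_t = -9/4
EG - F^2 = 13/64;  g^inv = (64/13) * [[13/16, 0], [0, 1/4]]
first-kind symbols [ij,l] = (1/2)(d_i g_jl + d_j g_il - d_l g_ij): [ss,s] = E_s/2 = 0, [ss,t] = F_s - E_t/2 = 15/16, [st,s] = E_t/2 = 0, [st,t] = G_s/2 = 0, [tt,s] = F_t - G_s/2 = 0, [tt,t] = G_t/2 = -9/8
Gamma^s_ij = (G*[ij,s] - F*[ij,t])/(EG - F^2), Gamma^t_ij = (E*[ij,t] - F*[ij,s])/(EG - F^2)
Gamma_sss = 0, Gamma_sst = 0, Gamma_stt = 0, Gamma_tss = 15/13, Gamma_tst = 0, Gamma_ttt = -18/13
X = (-2/3, 1/2), Y = (2, 5/4) at the point


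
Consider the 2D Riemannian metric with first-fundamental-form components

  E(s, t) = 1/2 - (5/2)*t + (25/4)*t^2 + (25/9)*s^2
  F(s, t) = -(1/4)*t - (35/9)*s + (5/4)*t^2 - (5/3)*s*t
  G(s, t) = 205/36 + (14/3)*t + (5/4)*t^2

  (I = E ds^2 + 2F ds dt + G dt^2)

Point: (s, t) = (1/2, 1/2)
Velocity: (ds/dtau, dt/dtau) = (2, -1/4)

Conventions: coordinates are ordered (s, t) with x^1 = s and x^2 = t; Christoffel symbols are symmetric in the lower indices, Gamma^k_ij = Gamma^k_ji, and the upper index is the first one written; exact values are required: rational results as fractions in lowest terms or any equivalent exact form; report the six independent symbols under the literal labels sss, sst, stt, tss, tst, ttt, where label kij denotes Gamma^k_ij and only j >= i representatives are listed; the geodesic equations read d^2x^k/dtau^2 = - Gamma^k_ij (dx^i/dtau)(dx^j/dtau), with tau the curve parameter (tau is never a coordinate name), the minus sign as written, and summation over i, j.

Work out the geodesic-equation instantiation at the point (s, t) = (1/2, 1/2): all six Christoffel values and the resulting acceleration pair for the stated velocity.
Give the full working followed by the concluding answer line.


E = 217/144, F = -313/144, G = 1201/144 at the point
E_s = 25/9, E_t = 15/4, F_s = -85/18, F_t = 1/6, G_s = 0, G_t = 71/12
EG - F^2 = 251/32;  g^inv = (32/251) * [[1201/144, 313/144], [313/144, 217/144]]
first-kind symbols [ij,l] = (1/2)(d_i g_jl + d_j g_il - d_l g_ij): [ss,s] = E_s/2 = 25/18, [ss,t] = F_s - E_t/2 = -475/72, [st,s] = E_t/2 = 15/8, [st,t] = G_s/2 = 0, [tt,s] = F_t - G_s/2 = 1/6, [tt,t] = G_t/2 = 71/24
Gamma^s_ij = (G*[ij,s] - F*[ij,t])/(EG - F^2), Gamma^t_ij = (E*[ij,t] - F*[ij,s])/(EG - F^2)
Gamma_sss = -3175/9036, Gamma_sst = 6005/3012, Gamma_stt = 1001/1004, Gamma_tss = -7975/9036, Gamma_tst = 1565/3012, Gamma_ttt = 617/1004
d^2s/dtau^2 = -(Gamma_sss*(2)^2 + 2*Gamma_sst*(2)*(-1/4) + Gamma_stt*(-1/4)^2) = 482431/144576
d^2t/dtau^2 = -(Gamma_tss*(2)^2 + 2*Gamma_tst*(2)*(-1/4) + Gamma_ttt*(-1/4)^2) = 579967/144576

Answer: Gamma_sss = -3175/9036, Gamma_sst = 6005/3012, Gamma_stt = 1001/1004, Gamma_tss = -7975/9036, Gamma_tst = 1565/3012, Gamma_ttt = 617/1004; accelerations (d^2s/dtau^2, d^2t/dtau^2) = (482431/144576, 579967/144576)
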